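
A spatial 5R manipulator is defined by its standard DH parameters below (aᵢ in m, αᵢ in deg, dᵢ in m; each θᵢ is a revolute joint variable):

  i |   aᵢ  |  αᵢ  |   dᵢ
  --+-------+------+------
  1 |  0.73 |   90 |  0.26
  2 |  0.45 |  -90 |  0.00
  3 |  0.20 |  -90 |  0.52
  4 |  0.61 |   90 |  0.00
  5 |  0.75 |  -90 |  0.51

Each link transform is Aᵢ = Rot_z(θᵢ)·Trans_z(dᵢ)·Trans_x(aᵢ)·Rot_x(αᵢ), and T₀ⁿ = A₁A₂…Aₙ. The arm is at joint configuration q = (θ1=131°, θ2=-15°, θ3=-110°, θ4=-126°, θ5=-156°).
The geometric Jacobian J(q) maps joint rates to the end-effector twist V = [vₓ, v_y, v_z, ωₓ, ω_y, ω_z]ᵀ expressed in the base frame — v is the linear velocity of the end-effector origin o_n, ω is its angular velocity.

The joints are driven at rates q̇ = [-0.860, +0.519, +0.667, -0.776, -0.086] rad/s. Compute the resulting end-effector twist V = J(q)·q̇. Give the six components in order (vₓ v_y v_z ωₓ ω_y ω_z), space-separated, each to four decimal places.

o_n = [-0.8442, 0.5709, 0.3568]
J₁: ẑ×o_n = [-0.5709, -0.8442, 0.0000], ω = ẑ
J2: z=[0.7547, 0.6561, 0.0000] o=[-0.4789, 0.5509, 0.2600] → [0.0635, -0.0731, 0.2547, 0.7547, 0.6561, 0.0000]
J3: z=[-0.1698, 0.1953, 0.9659] o=[-0.7641, 0.8790, 0.1435] → [0.3393, -0.0412, 0.0680, -0.1698, 0.1953, 0.9659]
J4: z=[-0.3374, 0.9094, -0.2432] o=[-0.6672, 1.0540, 0.6635] → [-0.3964, -0.0604, 0.3239, -0.3374, 0.9094, -0.2432]
J5: z=[-0.6493, -0.4119, -0.6394] o=[-1.0830, 1.0187, 1.1085] → [0.0232, -0.6407, 0.3891, -0.6493, -0.4119, -0.6394]
V = J·q̇ = [1.0558, 0.7626, -0.1073, 0.5961, -0.1995, 0.0280]

1.0558 0.7626 -0.1073 0.5961 -0.1995 0.0280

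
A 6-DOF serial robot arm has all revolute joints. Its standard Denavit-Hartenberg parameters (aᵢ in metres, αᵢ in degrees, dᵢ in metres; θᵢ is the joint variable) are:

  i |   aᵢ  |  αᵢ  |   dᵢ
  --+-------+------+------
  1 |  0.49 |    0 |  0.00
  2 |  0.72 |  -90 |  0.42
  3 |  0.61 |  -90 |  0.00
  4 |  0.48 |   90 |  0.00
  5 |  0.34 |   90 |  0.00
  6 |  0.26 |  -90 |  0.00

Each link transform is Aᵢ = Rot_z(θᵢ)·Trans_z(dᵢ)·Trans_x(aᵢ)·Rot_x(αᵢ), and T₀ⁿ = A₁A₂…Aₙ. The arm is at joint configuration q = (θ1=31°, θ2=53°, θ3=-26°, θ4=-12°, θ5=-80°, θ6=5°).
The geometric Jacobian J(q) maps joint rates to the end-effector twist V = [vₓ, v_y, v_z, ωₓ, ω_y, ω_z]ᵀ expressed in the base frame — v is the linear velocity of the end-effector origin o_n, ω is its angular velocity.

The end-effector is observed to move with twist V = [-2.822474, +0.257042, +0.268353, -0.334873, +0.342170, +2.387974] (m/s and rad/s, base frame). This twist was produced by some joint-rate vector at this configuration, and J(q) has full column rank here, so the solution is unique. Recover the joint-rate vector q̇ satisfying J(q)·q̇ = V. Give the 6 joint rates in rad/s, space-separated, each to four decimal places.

o_n = [0.4360, 1.7779, 1.4660]
J₁: ẑ×o_n = [-1.7779, 0.4360, 0.0000], ω = ẑ
J2: z=[0.0000, 0.0000, 1.0000] o=[0.4200, 0.2524, 0.0000] → [-1.5256, 0.0160, 0.0000, 0.0000, 0.0000, 1.0000]
J3: z=[-0.9945, 0.1045, 0.0000] o=[0.4953, 0.9684, 0.4200] → [0.1093, 1.0402, -0.7989, -0.9945, 0.1045, 0.0000]
J4: z=[0.0458, 0.4360, -0.8988] o=[0.5526, 1.5137, 0.6874] → [0.5769, 0.0691, 0.0629, 0.0458, 0.4360, -0.8988]
J5: z=[-0.9923, -0.0836, -0.0911] o=[0.4974, 1.9438, 0.8932] → [-0.0630, 0.5739, 0.1595, -0.9923, -0.0836, -0.0911]
J6: z=[0.1052, -0.9582, -0.2662] o=[0.4753, 1.8507, 1.2195] → [-0.2555, -0.0155, -0.0454, 0.1052, -0.9582, -0.2662]
q̇ = J⁺·V = [0.6290, 0.9240, -0.2560, -0.7500, 0.4780, -0.7680]

0.6290 0.9240 -0.2560 -0.7500 0.4780 -0.7680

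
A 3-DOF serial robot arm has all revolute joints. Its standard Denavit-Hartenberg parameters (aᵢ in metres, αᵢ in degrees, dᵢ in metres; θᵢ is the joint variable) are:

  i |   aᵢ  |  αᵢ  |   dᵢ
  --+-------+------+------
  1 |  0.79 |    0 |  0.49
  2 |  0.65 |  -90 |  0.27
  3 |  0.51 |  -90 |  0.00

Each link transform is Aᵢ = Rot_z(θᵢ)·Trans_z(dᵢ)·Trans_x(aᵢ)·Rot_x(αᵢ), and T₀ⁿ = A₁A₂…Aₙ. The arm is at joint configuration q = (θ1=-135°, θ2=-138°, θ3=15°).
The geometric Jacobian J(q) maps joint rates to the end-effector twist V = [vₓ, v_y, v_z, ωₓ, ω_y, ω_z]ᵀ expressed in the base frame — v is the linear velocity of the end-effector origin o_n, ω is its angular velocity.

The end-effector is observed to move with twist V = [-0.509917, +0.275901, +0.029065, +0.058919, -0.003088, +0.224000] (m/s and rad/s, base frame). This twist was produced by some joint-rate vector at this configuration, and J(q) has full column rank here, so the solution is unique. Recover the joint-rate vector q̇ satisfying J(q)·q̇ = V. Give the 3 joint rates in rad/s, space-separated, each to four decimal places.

-0.4560 0.6800 -0.0590

o_n = [-0.4988, 0.5824, 0.6280]
J₁: ẑ×o_n = [-0.5824, -0.4988, 0.0000], ω = ẑ
J2: z=[0.0000, 0.0000, 1.0000] o=[-0.5586, -0.5586, 0.4900] → [-1.1411, 0.0598, 0.0000, 0.0000, 0.0000, 1.0000]
J3: z=[-0.9986, 0.0523, 0.0000] o=[-0.5246, 0.0905, 0.7600] → [-0.0069, -0.1318, -0.4926, -0.9986, 0.0523, 0.0000]
q̇ = J⁺·V = [-0.4560, 0.6800, -0.0590]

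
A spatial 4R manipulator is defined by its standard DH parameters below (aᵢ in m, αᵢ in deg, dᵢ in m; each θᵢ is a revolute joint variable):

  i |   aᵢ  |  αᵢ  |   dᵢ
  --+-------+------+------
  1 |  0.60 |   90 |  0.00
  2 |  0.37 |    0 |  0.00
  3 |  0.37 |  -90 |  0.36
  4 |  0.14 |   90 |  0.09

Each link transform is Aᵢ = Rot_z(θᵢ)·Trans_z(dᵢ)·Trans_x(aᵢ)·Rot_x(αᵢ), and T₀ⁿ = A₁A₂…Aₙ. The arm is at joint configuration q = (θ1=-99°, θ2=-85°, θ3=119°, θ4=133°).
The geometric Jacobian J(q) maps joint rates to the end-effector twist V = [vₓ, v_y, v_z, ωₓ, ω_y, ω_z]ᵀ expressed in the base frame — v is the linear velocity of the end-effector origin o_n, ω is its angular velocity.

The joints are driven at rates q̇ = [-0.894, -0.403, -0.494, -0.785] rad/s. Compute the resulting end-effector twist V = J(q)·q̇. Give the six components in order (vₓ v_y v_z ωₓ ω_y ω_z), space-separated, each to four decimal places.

-0.6239 0.2077 -0.1271 0.8173 -0.5739 -1.5448

o_n = [-0.3811, -0.7592, -0.1405]
J₁: ẑ×o_n = [0.7592, -0.3811, 0.0000], ω = ẑ
J2: z=[-0.9877, 0.1564, 0.0000] o=[-0.0939, -0.5926, 0.0000] → [-0.0220, -0.1387, 0.2095, -0.9877, 0.1564, 0.0000]
J3: z=[-0.9877, 0.1564, 0.0000] o=[-0.0989, -0.6245, -0.3686] → [0.0357, 0.2253, 0.1773, -0.9877, 0.1564, 0.0000]
J4: z=[0.0875, 0.5523, 0.8290] o=[-0.5025, -0.8711, -0.1617] → [-0.0810, 0.0988, -0.0573, 0.0875, 0.5523, 0.8290]
V = J·q̇ = [-0.6239, 0.2077, -0.1271, 0.8173, -0.5739, -1.5448]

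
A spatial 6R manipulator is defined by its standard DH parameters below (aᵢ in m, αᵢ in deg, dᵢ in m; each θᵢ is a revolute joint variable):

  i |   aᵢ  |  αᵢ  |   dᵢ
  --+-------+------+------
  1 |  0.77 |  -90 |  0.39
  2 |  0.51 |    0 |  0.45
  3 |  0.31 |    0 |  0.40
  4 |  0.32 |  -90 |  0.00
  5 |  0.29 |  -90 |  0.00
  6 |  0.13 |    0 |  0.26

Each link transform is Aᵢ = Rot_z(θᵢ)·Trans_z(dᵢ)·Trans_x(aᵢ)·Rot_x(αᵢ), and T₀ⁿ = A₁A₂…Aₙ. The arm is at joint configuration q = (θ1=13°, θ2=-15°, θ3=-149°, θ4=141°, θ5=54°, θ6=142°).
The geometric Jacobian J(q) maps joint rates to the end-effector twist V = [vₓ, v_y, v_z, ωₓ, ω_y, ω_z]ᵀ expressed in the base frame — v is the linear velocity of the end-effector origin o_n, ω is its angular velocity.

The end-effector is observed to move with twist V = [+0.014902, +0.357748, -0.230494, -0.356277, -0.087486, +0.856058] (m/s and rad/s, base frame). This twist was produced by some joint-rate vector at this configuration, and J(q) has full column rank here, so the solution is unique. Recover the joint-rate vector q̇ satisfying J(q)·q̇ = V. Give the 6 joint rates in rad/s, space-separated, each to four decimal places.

0.3480 0.6420 -0.4780 -0.0680 -0.6110 0.1720

o_n = [0.9840, 0.7870, 0.7670]
J₁: ẑ×o_n = [-0.7870, 0.9840, 0.0000], ω = ẑ
J2: z=[-0.2250, 0.9744, 0.0000] o=[0.7503, 0.1732, 0.3900] → [0.3674, 0.0848, -0.3658, -0.2250, 0.9744, 0.0000]
J3: z=[-0.2250, 0.9744, 0.0000] o=[1.1290, 0.7225, 0.5220] → [0.2388, 0.0551, 0.1268, -0.2250, 0.9744, 0.0000]
J4: z=[-0.2250, 0.9744, 0.0000] o=[0.7487, 1.0452, 0.6074] → [0.1555, 0.0359, -0.1711, -0.2250, 0.9744, 0.0000]
J5: z=[0.3807, 0.0879, -0.9205] o=[1.0357, 1.1115, 0.7325] → [-0.2957, 0.0345, -0.1190, 0.3807, 0.0879, -0.9205]
J6: z=[-0.5934, -0.7402, -0.3161] o=[1.2414, 0.9182, 0.7991] → [-0.0178, 0.0624, -0.1127, -0.5934, -0.7402, -0.3161]
q̇ = J⁺·V = [0.3480, 0.6420, -0.4780, -0.0680, -0.6110, 0.1720]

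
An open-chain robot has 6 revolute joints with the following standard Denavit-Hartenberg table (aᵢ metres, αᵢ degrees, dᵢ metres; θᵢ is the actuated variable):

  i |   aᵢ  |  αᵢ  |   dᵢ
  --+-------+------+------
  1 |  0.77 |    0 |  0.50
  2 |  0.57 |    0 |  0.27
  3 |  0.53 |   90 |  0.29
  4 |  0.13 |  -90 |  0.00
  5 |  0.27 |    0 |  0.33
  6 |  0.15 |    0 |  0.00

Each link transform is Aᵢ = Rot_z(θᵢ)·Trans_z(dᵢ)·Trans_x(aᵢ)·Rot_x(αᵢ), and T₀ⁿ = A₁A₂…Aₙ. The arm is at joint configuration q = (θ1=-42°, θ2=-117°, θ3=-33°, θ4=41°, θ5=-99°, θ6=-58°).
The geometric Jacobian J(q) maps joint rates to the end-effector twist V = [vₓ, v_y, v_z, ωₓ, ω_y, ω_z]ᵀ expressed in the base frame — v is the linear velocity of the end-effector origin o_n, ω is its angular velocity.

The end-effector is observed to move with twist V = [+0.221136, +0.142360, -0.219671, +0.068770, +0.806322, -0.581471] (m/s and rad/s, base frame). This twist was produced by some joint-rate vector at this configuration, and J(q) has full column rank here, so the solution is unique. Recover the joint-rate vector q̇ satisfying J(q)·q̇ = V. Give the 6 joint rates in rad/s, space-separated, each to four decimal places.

o_n = [-0.1618, -0.3440, 1.2760]
J₁: ẑ×o_n = [0.3440, -0.1618, 0.0000], ω = ẑ
J2: z=[0.0000, 0.0000, 1.0000] o=[0.5722, -0.5152, 0.5000] → [-0.1712, -0.7340, 0.0000, 0.0000, 0.0000, 1.0000]
J3: z=[0.0000, 0.0000, 1.0000] o=[0.0401, -0.7195, 0.7700] → [-0.3755, -0.2019, 0.0000, 0.0000, 0.0000, 1.0000]
J4: z=[0.2079, 0.9781, 0.0000] o=[-0.4783, -0.6093, 1.0600] → [0.2113, -0.0449, -0.2545, 0.2079, 0.9781, 0.0000]
J5: z=[0.6417, -0.1364, 0.7547] o=[-0.5743, -0.5889, 1.1453] → [-0.2026, 0.2274, 0.2134, 0.6417, -0.1364, 0.7547]
J6: z=[0.6417, -0.1364, 0.7547] o=[-0.2759, -0.3797, 1.3666] → [-0.0146, 0.1443, 0.0385, 0.6417, -0.1364, 0.7547]
q̇ = J⁺·V = [-0.1270, -0.2180, -0.1210, 0.8030, -0.0540, -0.0990]

-0.1270 -0.2180 -0.1210 0.8030 -0.0540 -0.0990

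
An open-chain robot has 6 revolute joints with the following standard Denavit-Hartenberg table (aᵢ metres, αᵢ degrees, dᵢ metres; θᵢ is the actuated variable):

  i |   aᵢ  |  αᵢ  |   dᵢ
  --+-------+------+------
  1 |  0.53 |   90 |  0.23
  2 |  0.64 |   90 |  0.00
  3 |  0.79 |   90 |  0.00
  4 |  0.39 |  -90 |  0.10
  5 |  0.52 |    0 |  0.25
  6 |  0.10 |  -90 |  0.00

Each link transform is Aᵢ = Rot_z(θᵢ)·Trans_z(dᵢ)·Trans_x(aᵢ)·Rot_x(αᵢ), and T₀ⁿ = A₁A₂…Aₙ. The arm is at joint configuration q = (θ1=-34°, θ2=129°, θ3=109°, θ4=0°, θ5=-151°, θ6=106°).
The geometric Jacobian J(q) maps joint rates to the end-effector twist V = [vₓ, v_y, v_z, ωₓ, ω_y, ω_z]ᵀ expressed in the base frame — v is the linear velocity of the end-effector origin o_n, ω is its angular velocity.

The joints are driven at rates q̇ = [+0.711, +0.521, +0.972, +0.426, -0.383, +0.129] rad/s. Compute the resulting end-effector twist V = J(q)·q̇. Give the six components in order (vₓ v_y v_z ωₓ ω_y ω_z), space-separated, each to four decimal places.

0.8488 -0.2242 -0.8845 -0.1164 -0.7172 1.4759

o_n = [-0.3046, -0.8683, 0.9940]
J₁: ẑ×o_n = [0.8683, -0.3046, 0.0000], ω = ẑ
J2: z=[-0.5592, -0.8290, 0.0000] o=[0.4394, -0.2964, 0.2300] → [-0.6334, 0.4272, -0.2970, -0.5592, -0.8290, 0.0000]
J3: z=[0.6443, -0.4346, 0.6293] o=[0.1055, -0.0711, 0.7274] → [0.3858, -0.4299, -0.6918, 0.6443, -0.4346, 0.6293]
J4: z=[-0.6754, 0.0628, 0.7348] o=[-0.1780, -0.7809, 0.5275] → [0.0935, 0.2220, 0.0670, -0.6754, 0.0628, 0.7348]
J5: z=[0.6443, -0.4346, 0.6293] o=[-0.3855, -1.1250, 0.5023] → [-0.3752, -0.2659, 0.2006, 0.6443, -0.4346, 0.6293]
J6: z=[0.6443, -0.4346, 0.6293] o=[-0.2315, -0.8092, 0.9599] → [0.0224, -0.0680, -0.0698, 0.6443, -0.4346, 0.6293]
V = J·q̇ = [0.8488, -0.2242, -0.8845, -0.1164, -0.7172, 1.4759]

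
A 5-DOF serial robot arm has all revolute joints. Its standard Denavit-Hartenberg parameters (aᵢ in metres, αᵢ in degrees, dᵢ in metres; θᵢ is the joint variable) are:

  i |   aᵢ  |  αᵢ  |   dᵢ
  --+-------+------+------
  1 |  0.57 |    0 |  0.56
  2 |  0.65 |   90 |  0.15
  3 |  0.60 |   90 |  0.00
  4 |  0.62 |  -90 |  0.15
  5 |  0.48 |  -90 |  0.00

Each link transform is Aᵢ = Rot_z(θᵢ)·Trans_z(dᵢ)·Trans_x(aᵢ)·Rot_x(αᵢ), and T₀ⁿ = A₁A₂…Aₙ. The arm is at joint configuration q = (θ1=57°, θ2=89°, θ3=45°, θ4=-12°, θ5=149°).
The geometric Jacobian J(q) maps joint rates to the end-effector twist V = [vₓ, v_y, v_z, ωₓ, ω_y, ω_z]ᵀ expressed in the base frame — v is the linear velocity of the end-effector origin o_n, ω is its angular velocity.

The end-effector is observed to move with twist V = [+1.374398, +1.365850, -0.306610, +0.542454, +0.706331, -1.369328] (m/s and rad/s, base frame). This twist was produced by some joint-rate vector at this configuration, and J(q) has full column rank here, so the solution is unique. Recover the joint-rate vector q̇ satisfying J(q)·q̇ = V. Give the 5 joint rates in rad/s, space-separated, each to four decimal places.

o_n = [-0.6670, 1.0850, 1.3473]
J₁: ẑ×o_n = [-1.0850, -0.6670, 0.0000], ω = ẑ
J2: z=[0.0000, 0.0000, 1.0000] o=[0.3104, 0.4780, 0.5600] → [-0.6070, -0.9775, 0.0000, 0.0000, 0.0000, 1.0000]
J3: z=[0.5592, 0.8290, 0.0000] o=[-0.2284, 0.8415, 0.7100] → [0.5283, -0.3564, 0.4998, 0.5592, 0.8290, 0.0000]
J4: z=[-0.5862, 0.3954, -0.7071] o=[-0.5802, 1.0788, 1.1343] → [0.0887, 0.1863, 0.0307, -0.5862, 0.3954, -0.7071]
J5: z=[0.4251, 0.8931, 0.1470] o=[-1.0957, 1.2710, 1.4570] → [-0.0707, 0.1097, -0.4619, 0.4251, 0.8931, 0.1470]
q̇ = J⁺·V = [-0.7980, -0.8560, 0.1240, -0.2400, 0.7820]

-0.7980 -0.8560 0.1240 -0.2400 0.7820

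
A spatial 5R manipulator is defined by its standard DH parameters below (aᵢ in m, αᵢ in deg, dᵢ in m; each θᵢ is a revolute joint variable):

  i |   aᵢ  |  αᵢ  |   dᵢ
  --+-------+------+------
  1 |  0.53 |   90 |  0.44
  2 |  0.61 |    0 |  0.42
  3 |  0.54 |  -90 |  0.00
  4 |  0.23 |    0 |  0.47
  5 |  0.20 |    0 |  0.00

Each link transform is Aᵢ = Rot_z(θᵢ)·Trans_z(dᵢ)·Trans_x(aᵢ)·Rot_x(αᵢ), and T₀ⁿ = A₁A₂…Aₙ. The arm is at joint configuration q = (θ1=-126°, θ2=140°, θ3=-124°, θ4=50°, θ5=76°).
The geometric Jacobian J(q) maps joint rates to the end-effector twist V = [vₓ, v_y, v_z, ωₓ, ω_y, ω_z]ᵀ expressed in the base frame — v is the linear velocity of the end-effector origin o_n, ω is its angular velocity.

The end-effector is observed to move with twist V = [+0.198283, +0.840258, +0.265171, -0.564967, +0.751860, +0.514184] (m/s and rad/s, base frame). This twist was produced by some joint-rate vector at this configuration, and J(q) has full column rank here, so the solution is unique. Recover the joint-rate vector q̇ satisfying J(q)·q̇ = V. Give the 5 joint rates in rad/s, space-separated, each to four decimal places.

o_n = [-0.3493, -0.3412, 1.4411]
J₁: ẑ×o_n = [0.3412, -0.3493, 0.0000], ω = ẑ
J2: z=[-0.8090, 0.5878, 0.0000] o=[-0.3115, -0.4288, 0.4400] → [0.5884, 0.8099, -0.0486, -0.8090, 0.5878, 0.0000]
J3: z=[-0.8090, 0.5878, 0.0000] o=[-0.3766, 0.1961, 0.8321] → [0.3580, 0.4927, 0.4186, -0.8090, 0.5878, 0.0000]
J4: z=[0.1620, 0.2230, 0.9613] o=[-0.6818, -0.2238, 0.9809] → [0.2155, 0.2450, -0.0932, 0.1620, 0.2230, 0.9613]
J5: z=[0.1620, 0.2230, 0.9613] o=[-0.5466, -0.3375, 1.4735] → [-0.0037, 0.1949, -0.0446, 0.1620, 0.2230, 0.9613]
q̇ = J⁺·V = [-0.4490, 0.1420, 0.7570, 0.0030, 0.9990]

-0.4490 0.1420 0.7570 0.0030 0.9990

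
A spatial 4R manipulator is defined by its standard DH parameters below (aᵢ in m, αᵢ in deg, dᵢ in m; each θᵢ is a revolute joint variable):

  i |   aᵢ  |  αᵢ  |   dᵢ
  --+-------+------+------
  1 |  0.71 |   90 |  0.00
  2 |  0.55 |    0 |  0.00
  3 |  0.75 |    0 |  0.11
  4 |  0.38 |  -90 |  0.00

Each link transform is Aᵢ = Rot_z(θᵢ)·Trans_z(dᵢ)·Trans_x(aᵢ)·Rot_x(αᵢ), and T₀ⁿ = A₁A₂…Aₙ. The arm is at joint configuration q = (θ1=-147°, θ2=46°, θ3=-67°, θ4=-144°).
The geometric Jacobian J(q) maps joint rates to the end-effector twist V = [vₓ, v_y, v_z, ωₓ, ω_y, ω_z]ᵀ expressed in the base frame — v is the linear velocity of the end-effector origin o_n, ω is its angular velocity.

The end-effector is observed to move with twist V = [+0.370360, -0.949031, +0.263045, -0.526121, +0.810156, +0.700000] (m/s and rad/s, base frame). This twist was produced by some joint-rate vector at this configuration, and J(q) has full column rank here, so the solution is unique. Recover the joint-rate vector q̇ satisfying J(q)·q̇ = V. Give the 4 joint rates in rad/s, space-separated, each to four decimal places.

o_n = [-1.2552, -0.6840, 0.0285]
J₁: ẑ×o_n = [0.6840, -1.2552, 0.0000], ω = ẑ
J2: z=[-0.5446, 0.8387, 0.0000] o=[-0.5955, -0.3867, 0.0000] → [0.0239, 0.0155, 0.7152, -0.5446, 0.8387, 0.0000]
J3: z=[-0.5446, 0.8387, 0.0000] o=[-0.9159, -0.5948, 0.3956] → [-0.3079, -0.2000, 0.3331, -0.5446, 0.8387, 0.0000]
J4: z=[-0.5446, 0.8387, 0.0000] o=[-1.5630, -0.8839, 0.1269] → [-0.0825, -0.0536, -0.3671, -0.5446, 0.8387, 0.0000]
q̇ = J⁺·V = [0.7000, 0.3740, 0.3040, 0.2880]

0.7000 0.3740 0.3040 0.2880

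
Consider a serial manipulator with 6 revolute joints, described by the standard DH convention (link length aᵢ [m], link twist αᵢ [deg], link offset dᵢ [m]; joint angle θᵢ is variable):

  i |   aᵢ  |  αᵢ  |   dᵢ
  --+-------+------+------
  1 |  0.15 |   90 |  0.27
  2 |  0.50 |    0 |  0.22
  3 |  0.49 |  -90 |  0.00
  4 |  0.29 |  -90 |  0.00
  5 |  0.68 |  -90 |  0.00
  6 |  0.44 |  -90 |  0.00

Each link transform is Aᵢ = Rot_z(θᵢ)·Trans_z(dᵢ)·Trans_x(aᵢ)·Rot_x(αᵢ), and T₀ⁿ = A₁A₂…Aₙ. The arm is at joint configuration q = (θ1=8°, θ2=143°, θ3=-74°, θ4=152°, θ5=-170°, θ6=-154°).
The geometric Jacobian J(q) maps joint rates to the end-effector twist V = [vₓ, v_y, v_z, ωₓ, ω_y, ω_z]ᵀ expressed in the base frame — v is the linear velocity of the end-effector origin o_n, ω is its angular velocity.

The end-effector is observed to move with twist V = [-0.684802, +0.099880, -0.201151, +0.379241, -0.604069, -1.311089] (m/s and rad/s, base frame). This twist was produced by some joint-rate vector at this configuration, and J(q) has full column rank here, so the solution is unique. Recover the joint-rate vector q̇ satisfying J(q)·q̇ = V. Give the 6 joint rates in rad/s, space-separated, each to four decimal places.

-0.7960 0.4400 -0.5040 -0.4380 0.8080 -0.0190

o_n = [-0.1002, -0.4036, 0.9535]
J₁: ẑ×o_n = [0.4036, -0.1002, 0.0000], ω = ẑ
J2: z=[0.1392, -0.9903, 0.0000] o=[0.1485, 0.0209, 0.2700] → [-0.6768, -0.0951, -0.3054, 0.1392, -0.9903, 0.0000]
J3: z=[0.1392, -0.9903, 0.0000] o=[-0.2163, -0.2526, 0.5709] → [-0.3788, -0.0532, 0.0939, 0.1392, -0.9903, 0.0000]
J4: z=[-0.9245, -0.1299, 0.3584] o=[-0.0424, -0.2281, 1.0284] → [0.0726, -0.0900, 0.1547, -0.9245, -0.1299, 0.3584]
J5: z=[-0.0437, -0.8978, -0.4383] o=[-0.1522, -0.1061, 0.7893] → [-0.2778, -0.0156, 0.0597, -0.0437, -0.8978, -0.4383]
J6: z=[-0.9762, -0.0549, 0.2098] o=[-0.0078, -0.4033, 1.3836] → [0.0237, -0.4393, -0.0047, -0.9762, -0.0549, 0.2098]
q̇ = J⁺·V = [-0.7960, 0.4400, -0.5040, -0.4380, 0.8080, -0.0190]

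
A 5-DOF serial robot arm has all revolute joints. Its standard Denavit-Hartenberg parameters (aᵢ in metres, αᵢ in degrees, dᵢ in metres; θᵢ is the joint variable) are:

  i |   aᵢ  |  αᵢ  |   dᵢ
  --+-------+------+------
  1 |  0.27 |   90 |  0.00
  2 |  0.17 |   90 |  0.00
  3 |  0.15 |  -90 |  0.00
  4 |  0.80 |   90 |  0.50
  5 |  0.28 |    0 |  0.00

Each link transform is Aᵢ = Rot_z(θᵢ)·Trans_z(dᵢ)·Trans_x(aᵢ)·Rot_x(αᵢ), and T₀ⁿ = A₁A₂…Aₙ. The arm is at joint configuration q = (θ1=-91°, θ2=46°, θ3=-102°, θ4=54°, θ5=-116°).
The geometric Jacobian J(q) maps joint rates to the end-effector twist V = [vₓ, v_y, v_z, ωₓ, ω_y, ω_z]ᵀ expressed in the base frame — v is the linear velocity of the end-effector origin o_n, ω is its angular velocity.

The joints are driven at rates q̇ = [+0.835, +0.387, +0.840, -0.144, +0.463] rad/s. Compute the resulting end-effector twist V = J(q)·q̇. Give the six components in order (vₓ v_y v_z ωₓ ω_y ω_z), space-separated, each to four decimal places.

o_n = [0.5862, -0.0938, 0.5957]
J₁: ẑ×o_n = [0.0938, 0.5862, -0.0000], ω = ẑ
J2: z=[-0.9998, 0.0175, 0.0000] o=[-0.0047, -0.2700, 0.0000] → [0.0104, 0.5956, -0.1865, -0.9998, 0.0175, 0.0000]
J3: z=[-0.0126, -0.7192, -0.6947] o=[-0.0068, -0.3880, 0.1223] → [-0.1361, -0.4060, 0.4228, -0.0126, -0.7192, -0.6947]
J4: z=[0.1960, -0.6830, 0.7036] o=[0.1403, -0.3689, 0.0999] → [-0.5322, 0.2165, 0.3585, 0.1960, -0.6830, 0.7036]
J5: z=[0.7859, -0.3197, -0.5293] o=[0.7075, -0.1851, 0.8309] → [0.1235, 0.2491, 0.0329, 0.7859, -0.3197, -0.5293]
V = J·q̇ = [0.1019, 0.4631, 0.2466, -0.0619, -0.6471, -0.0949]

0.1019 0.4631 0.2466 -0.0619 -0.6471 -0.0949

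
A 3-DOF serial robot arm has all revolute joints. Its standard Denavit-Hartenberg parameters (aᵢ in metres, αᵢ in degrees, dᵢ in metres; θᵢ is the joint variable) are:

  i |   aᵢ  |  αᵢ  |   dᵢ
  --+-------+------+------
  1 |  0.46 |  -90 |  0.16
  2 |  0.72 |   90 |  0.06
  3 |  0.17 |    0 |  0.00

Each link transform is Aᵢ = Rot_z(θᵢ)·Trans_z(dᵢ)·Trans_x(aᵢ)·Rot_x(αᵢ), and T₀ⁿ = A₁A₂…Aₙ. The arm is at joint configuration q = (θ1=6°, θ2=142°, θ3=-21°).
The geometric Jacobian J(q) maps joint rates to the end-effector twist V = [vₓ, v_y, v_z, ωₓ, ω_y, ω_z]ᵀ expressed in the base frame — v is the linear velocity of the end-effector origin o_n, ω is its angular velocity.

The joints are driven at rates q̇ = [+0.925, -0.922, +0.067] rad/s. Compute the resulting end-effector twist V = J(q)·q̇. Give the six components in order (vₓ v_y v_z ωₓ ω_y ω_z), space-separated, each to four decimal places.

0.5151 -0.1514 -0.6409 0.1374 -0.9126 0.8722

o_n = [-0.2311, -0.0252, -0.3810]
J₁: ẑ×o_n = [0.0252, -0.2311, 0.0000], ω = ẑ
J2: z=[-0.1045, 0.9945, 0.0000] o=[0.4575, 0.0481, 0.1600] → [-0.5380, -0.0565, 0.6924, -0.1045, 0.9945, 0.0000]
J3: z=[0.6123, 0.0644, -0.7880] o=[-0.1131, 0.0484, -0.2833] → [-0.0643, 0.1528, -0.0375, 0.6123, 0.0644, -0.7880]
V = J·q̇ = [0.5151, -0.1514, -0.6409, 0.1374, -0.9126, 0.8722]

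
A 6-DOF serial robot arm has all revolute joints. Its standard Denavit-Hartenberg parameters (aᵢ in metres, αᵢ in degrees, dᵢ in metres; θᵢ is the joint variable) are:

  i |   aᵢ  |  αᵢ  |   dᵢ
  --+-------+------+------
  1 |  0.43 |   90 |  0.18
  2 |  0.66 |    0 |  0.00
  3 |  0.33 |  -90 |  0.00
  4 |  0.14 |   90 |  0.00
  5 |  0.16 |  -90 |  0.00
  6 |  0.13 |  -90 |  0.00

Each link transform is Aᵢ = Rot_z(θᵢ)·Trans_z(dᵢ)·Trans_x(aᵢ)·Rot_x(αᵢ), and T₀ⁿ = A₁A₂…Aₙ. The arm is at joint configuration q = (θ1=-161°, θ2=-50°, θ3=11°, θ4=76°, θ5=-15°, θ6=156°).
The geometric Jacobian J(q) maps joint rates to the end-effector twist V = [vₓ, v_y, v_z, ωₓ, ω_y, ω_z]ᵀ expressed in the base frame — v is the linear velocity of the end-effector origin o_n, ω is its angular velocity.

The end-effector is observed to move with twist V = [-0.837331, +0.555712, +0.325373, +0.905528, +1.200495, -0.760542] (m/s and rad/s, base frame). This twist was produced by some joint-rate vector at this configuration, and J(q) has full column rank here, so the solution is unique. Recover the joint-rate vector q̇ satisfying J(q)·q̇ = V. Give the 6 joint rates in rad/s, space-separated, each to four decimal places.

-0.7340 0.3990 0.6350 -0.6470 -0.9710 -0.1640

o_n = [-0.9771, -0.5345, -0.5367]
J₁: ẑ×o_n = [0.5345, -0.9771, 0.0000], ω = ẑ
J2: z=[-0.3256, 0.9455, 0.0000] o=[-0.4066, -0.1400, 0.1800] → [-0.6776, -0.2333, 0.6679, -0.3256, 0.9455, 0.0000]
J3: z=[-0.3256, 0.9455, 0.0000] o=[-0.8077, -0.2781, -0.3256] → [-0.1996, -0.0687, 0.2437, -0.3256, 0.9455, 0.0000]
J4: z=[-0.5950, -0.2049, 0.7771] o=[-1.0502, -0.3616, -0.5333] → [0.1351, 0.0548, 0.1179, -0.5950, -0.2049, 0.7771]
J5: z=[-0.7917, -0.0168, -0.6106] o=[-1.0308, -0.4986, -0.5546] → [-0.0222, -0.0186, 0.0293, -0.7917, -0.0168, -0.6106]
J6: z=[-0.5390, -0.4512, 0.7113] o=[-0.9849, -0.6414, -0.6103] → [-0.1092, 0.0452, -0.0541, -0.5390, -0.4512, 0.7113]
q̇ = J⁺·V = [-0.7340, 0.3990, 0.6350, -0.6470, -0.9710, -0.1640]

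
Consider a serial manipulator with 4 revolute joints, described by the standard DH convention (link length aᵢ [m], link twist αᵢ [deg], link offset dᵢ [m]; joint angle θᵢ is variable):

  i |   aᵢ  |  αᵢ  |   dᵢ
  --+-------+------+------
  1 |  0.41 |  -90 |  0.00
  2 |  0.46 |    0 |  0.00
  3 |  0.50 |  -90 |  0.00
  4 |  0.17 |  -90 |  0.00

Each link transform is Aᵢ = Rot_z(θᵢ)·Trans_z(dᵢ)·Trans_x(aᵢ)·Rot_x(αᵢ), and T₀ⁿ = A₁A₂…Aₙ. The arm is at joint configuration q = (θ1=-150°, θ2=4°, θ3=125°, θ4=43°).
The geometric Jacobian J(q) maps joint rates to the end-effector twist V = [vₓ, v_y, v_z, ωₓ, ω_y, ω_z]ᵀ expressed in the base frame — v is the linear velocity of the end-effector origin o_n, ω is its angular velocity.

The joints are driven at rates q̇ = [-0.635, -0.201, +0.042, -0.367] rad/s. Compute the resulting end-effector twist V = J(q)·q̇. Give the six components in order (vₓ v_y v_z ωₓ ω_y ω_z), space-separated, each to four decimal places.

o_n = [-0.4702, -0.1376, -0.5173]
J₁: ẑ×o_n = [0.1376, -0.4702, 0.0000], ω = ẑ
J2: z=[0.5000, -0.8660, 0.0000] o=[-0.3551, -0.2050, 0.0000] → [0.4480, 0.2586, -0.0660, 0.5000, -0.8660, 0.0000]
J3: z=[0.5000, -0.8660, 0.0000] o=[-0.7525, -0.4344, -0.0321] → [0.4202, 0.2426, 0.3929, 0.5000, -0.8660, 0.0000]
J4: z=[0.6730, 0.3886, 0.6293] o=[-0.4800, -0.2771, -0.4207] → [-0.1254, 0.0712, 0.0901, 0.6730, 0.3886, 0.6293]
V = J·q̇ = [-0.1138, 0.2306, -0.0033, -0.3265, -0.0049, -0.8660]

-0.1138 0.2306 -0.0033 -0.3265 -0.0049 -0.8660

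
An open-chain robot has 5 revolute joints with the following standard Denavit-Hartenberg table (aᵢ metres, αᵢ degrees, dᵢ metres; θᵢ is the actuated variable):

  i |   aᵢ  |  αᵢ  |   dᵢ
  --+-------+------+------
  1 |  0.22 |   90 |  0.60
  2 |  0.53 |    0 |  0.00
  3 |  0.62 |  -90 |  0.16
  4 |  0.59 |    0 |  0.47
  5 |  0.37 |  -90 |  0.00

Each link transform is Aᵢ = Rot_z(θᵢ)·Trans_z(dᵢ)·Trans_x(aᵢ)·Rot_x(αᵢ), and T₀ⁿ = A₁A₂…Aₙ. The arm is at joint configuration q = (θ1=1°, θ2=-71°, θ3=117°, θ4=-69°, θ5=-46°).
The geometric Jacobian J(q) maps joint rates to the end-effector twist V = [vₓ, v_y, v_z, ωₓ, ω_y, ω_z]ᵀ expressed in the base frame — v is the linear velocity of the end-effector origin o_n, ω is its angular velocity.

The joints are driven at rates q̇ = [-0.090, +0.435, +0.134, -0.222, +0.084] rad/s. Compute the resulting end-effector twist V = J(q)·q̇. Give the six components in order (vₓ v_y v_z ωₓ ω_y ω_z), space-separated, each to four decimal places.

o_n = [0.5416, -1.0369, 0.9110]
J₁: ẑ×o_n = [1.0369, 0.5416, -0.0000], ω = ẑ
J2: z=[0.0175, -0.9998, 0.0000] o=[0.2200, 0.0038, 0.6000] → [-0.3109, -0.0054, 0.3034, 0.0175, -0.9998, 0.0000]
J3: z=[0.0175, -0.9998, 0.0000] o=[0.3925, 0.0069, 0.0989] → [-0.8120, -0.0142, 0.1309, 0.0175, -0.9998, 0.0000]
J4: z=[-0.7192, -0.0126, 0.6947] o=[0.8259, -0.1456, 0.5449] → [0.6145, 0.0658, 0.6374, -0.7192, -0.0126, 0.6947]
J5: z=[-0.7192, -0.0126, 0.6947] o=[0.6443, -0.6997, 1.0235] → [0.2356, -0.1523, 0.2412, -0.7192, -0.0126, 0.6947]
V = J·q̇ = [-0.4540, -0.0804, 0.0283, 0.1092, -0.5672, -0.1859]

-0.4540 -0.0804 0.0283 0.1092 -0.5672 -0.1859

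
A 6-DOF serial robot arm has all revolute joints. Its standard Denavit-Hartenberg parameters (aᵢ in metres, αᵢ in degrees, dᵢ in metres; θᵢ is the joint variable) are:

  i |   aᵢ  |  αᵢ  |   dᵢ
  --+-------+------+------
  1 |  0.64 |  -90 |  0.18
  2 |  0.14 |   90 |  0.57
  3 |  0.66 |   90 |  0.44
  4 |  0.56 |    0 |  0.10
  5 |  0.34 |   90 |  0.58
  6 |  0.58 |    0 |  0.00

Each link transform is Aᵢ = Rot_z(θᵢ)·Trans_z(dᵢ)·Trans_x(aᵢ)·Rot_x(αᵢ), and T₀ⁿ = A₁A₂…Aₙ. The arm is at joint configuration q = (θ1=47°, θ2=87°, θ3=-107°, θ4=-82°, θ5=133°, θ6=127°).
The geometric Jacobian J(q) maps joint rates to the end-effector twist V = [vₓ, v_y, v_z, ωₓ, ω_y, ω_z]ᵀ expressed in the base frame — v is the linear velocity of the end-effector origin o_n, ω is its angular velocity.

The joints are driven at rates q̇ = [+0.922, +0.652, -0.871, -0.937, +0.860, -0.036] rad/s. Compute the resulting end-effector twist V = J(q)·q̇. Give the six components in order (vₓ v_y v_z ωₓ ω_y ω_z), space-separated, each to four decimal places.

-1.1603 1.7639 0.2974 -1.0548 -0.1689 0.7959

o_n = [0.1628, 0.4737, 1.3394]
J₁: ẑ×o_n = [-0.4737, 0.1628, 0.0000], ω = ẑ
J2: z=[-0.7314, 0.6820, 0.0000] o=[0.4365, 0.4681, 0.1800] → [0.7907, 0.8479, 0.1825, -0.7314, 0.6820, 0.0000]
J3: z=[0.6811, 0.7304, 0.0523] o=[0.0246, 0.8622, 0.0402] → [0.9692, -0.8776, -0.3655, 0.6811, 0.7304, 0.0523]
J4: z=[-0.2480, 0.1628, 0.9550] o=[0.7790, 0.7457, 0.2559] → [0.4361, -0.3198, 0.1677, -0.2480, 0.1628, 0.9550]
J5: z=[-0.2480, 0.1628, 0.9550] o=[0.4302, 0.3052, 0.3452] → [0.0010, -0.0088, 0.0018, -0.2480, 0.1628, 0.9550]
J6: z=[0.1068, -0.9752, 0.1940] o=[0.6138, 0.4507, 0.9754] → [-0.3595, -0.1264, -0.4373, 0.1068, -0.9752, 0.1940]
V = J·q̇ = [-1.1603, 1.7639, 0.2974, -1.0548, -0.1689, 0.7959]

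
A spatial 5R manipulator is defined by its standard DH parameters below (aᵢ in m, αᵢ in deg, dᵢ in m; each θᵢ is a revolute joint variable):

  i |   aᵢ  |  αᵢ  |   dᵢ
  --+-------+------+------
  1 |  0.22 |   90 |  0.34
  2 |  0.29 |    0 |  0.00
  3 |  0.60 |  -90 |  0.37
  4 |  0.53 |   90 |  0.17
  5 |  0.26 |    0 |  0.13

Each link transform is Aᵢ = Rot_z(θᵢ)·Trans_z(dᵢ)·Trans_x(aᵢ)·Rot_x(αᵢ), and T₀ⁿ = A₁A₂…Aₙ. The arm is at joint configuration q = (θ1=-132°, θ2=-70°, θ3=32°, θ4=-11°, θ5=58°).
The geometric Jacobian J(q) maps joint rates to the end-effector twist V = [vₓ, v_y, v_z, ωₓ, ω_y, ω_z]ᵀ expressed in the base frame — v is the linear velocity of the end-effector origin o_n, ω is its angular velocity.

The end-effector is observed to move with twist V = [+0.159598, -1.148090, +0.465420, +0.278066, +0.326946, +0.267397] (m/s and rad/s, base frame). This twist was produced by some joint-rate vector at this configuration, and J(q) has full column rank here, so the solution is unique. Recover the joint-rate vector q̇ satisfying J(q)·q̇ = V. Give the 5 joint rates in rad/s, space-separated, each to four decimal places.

0.9030 0.6720 -0.3860 -0.7650 -0.2790

o_n = [-1.4879, -0.7183, -0.3825]
J₁: ẑ×o_n = [0.7183, -1.4879, 0.0000], ω = ẑ
J2: z=[-0.7431, 0.6691, 0.0000] o=[-0.1472, -0.1635, 0.3400] → [-0.4834, -0.5369, 1.3094, -0.7431, 0.6691, 0.0000]
J3: z=[-0.7431, 0.6691, 0.0000] o=[-0.2136, -0.2372, 0.0675] → [-0.3011, -0.3344, 1.2102, -0.7431, 0.6691, 0.0000]
J4: z=[-0.4120, -0.4575, 0.7880] o=[-0.8049, -0.3410, -0.3019] → [0.3342, -0.5714, -0.1570, -0.4120, -0.4575, 0.7880]
J5: z=[-0.6289, 0.7686, 0.1175] o=[-1.2244, -0.6558, -0.4883] → [0.0886, 0.0356, 0.2418, -0.6289, 0.7686, 0.1175]
q̇ = J⁺·V = [0.9030, 0.6720, -0.3860, -0.7650, -0.2790]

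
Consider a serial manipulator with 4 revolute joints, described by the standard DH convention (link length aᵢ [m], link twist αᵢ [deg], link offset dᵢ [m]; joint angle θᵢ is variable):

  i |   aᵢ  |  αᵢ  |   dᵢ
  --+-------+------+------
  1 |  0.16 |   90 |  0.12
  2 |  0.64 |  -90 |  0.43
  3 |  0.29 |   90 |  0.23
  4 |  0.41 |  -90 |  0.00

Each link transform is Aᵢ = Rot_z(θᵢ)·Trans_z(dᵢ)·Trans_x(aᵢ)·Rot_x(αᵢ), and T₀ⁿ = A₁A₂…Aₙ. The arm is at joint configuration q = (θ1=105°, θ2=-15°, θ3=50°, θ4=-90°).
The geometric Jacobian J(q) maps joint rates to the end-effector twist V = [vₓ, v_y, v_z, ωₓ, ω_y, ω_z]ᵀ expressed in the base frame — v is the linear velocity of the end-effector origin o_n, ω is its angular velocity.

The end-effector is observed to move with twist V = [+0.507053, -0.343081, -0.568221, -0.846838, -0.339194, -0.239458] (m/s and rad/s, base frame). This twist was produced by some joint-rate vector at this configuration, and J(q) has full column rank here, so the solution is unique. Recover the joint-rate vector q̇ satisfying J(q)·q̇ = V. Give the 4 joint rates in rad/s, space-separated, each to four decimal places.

-0.4000 -0.7830 0.1270 -0.1910

o_n = [-0.0352, 0.9344, -0.2678]
J₁: ẑ×o_n = [-0.9344, -0.0352, 0.0000], ω = ẑ
J2: z=[0.9659, 0.2588, 0.0000] o=[-0.0414, 0.1545, 0.1200] → [-0.1004, 0.3745, 0.7517, 0.9659, 0.2588, 0.0000]
J3: z=[-0.0670, 0.2500, 0.9659] o=[0.2139, 0.8630, -0.0456] → [-0.1245, -0.2555, 0.0575, -0.0670, 0.2500, 0.9659]
J4: z=[0.4294, 0.8811, -0.1983] o=[-0.0627, 1.0369, 0.1283] → [-0.3693, 0.1646, -0.0682, 0.4294, 0.8811, -0.1983]
q̇ = J⁺·V = [-0.4000, -0.7830, 0.1270, -0.1910]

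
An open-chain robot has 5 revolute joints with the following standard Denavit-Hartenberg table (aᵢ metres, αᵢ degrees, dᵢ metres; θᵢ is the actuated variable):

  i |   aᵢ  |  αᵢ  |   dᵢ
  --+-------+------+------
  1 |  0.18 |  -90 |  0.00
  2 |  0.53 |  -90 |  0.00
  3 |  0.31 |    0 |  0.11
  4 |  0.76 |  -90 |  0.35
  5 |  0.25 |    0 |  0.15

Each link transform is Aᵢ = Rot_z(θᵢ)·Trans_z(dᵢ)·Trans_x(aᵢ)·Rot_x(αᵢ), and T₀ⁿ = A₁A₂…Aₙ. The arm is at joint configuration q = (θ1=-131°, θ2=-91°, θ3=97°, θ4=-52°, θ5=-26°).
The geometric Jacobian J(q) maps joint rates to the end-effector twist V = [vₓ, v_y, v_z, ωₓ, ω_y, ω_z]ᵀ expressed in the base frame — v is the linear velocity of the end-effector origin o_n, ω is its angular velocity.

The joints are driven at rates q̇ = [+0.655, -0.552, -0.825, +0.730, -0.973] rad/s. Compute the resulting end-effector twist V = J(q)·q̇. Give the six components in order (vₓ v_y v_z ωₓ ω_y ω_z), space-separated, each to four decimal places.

0.2149 -0.6351 0.5624 0.1728 -0.0085 1.3413

o_n = [-1.3171, 0.1769, 1.0922]
J₁: ẑ×o_n = [-0.1769, -1.3171, 0.0000], ω = ẑ
J2: z=[0.7547, -0.6561, 0.0000] o=[-0.1181, -0.1358, 0.0000] → [-0.7166, -0.8243, -0.5506, 0.7547, -0.6561, 0.0000]
J3: z=[-0.6560, -0.7546, 0.0175] o=[-0.1120, -0.1289, 0.5299] → [-0.4296, 0.3478, -1.1099, -0.6560, -0.7546, 0.0175]
J4: z=[-0.6560, -0.7546, 0.0175] o=[-0.4168, -0.0105, 0.4941] → [-0.4546, 0.3767, -0.8022, -0.6560, -0.7546, 0.0175]
J5: z=[-0.5418, 0.4546, -0.7070] o=[-1.0458, 0.0850, 1.0375] → [0.0898, 0.2214, 0.0736, -0.5418, 0.4546, -0.7070]
V = J·q̇ = [0.2149, -0.6351, 0.5624, 0.1728, -0.0085, 1.3413]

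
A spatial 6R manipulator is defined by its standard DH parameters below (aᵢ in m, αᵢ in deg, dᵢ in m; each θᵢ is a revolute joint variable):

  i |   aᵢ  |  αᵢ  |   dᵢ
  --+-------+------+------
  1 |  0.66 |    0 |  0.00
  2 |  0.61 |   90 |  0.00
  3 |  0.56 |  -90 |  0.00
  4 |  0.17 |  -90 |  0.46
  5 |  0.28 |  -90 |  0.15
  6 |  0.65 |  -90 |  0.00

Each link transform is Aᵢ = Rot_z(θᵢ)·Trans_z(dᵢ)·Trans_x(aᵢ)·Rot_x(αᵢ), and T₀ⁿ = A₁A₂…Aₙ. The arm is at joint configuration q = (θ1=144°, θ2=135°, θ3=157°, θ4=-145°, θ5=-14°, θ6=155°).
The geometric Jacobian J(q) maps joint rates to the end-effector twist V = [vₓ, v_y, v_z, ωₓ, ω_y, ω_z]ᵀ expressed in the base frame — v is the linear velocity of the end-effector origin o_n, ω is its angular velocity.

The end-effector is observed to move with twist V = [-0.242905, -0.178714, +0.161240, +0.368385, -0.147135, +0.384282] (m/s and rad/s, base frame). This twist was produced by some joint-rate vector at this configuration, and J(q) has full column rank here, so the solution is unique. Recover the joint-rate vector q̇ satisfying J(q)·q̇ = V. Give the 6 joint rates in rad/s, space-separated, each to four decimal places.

0.4230 -0.0200 -0.0910 0.0010 -0.3160 0.0650

o_n = [-0.3732, 0.5026, -0.1222]
J₁: ẑ×o_n = [-0.5026, -0.3732, 0.0000], ω = ẑ
J2: z=[0.0000, 0.0000, 1.0000] o=[-0.5340, 0.3879, 0.0000] → [-0.1147, 0.1607, 0.0000, 0.0000, 0.0000, 1.0000]
J3: z=[-0.9877, -0.1564, 0.0000] o=[-0.4385, -0.2146, 0.0000] → [0.0191, -0.1206, -0.6981, -0.9877, -0.1564, 0.0000]
J4: z=[-0.0611, 0.3859, -0.9205] o=[-0.5192, 0.2946, 0.2188] → [0.0599, -0.1552, -0.0690, -0.0611, 0.3859, -0.9205]
J5: z=[-0.8917, 0.3933, 0.2241] o=[-0.6235, 0.3302, -0.2590] → [0.0152, 0.1781, -0.2521, -0.8917, 0.3933, 0.2241]
J6: z=[-0.0492, -0.5763, 0.8157] o=[-0.8833, 0.1887, -0.3747] → [-0.4017, 0.4285, 0.2785, -0.0492, -0.5763, 0.8157]
q̇ = J⁺·V = [0.4230, -0.0200, -0.0910, 0.0010, -0.3160, 0.0650]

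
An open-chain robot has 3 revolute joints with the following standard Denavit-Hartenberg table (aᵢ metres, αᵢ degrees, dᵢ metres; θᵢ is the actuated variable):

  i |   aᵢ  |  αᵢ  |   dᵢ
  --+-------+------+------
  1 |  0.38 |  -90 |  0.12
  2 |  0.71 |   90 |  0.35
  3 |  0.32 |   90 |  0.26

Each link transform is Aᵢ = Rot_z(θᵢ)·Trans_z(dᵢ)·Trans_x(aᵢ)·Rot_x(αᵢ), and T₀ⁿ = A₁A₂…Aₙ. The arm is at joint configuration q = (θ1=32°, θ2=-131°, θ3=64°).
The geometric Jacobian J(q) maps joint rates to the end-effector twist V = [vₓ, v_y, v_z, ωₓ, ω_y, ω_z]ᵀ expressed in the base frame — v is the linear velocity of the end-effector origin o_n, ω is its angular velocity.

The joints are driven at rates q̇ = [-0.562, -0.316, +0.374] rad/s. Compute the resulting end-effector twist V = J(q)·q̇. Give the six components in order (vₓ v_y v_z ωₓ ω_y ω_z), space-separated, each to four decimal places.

o_n = [-0.6551, 0.3425, 0.5911]
J₁: ẑ×o_n = [-0.3425, -0.6551, 0.0000], ω = ẑ
J2: z=[-0.5299, 0.8480, 0.0000] o=[0.3223, 0.2014, 0.1200] → [0.3995, 0.2497, 0.7541, -0.5299, 0.8480, 0.0000]
J3: z=[-0.6400, -0.3999, -0.6561] o=[-0.2582, 0.2513, 0.6558] → [0.0857, 0.2190, -0.2171, -0.6400, -0.3999, -0.6561]
V = J·q̇ = [0.0983, 0.3712, -0.3195, -0.0719, -0.4176, -0.8074]

0.0983 0.3712 -0.3195 -0.0719 -0.4176 -0.8074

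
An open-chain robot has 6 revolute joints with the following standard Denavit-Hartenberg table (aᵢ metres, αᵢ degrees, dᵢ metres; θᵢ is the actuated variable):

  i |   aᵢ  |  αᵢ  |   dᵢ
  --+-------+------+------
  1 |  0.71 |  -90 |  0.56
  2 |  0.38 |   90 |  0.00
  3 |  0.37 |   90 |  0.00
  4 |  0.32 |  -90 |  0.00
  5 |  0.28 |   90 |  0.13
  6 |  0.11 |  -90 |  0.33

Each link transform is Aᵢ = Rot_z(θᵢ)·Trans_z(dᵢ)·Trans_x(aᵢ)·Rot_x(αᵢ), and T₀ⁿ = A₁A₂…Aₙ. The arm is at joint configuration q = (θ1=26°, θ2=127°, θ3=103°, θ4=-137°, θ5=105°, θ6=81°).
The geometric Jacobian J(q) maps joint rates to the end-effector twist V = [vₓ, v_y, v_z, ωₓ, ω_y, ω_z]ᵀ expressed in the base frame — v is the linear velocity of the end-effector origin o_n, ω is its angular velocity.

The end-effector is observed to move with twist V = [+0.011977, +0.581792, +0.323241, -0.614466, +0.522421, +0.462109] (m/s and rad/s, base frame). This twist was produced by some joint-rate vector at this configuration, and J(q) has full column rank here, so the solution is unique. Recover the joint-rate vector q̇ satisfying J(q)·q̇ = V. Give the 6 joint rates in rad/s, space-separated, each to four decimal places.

0.9020 0.1350 0.7920 0.7200 0.8920 0.2020

o_n = [0.2281, 0.1501, 0.9039]
J₁: ẑ×o_n = [-0.1501, 0.2281, 0.0000], ω = ẑ
J2: z=[-0.4384, 0.8988, 0.0000] o=[0.6381, 0.3112, 0.5600] → [0.3091, 0.1508, 0.4392, -0.4384, 0.8988, 0.0000]
J3: z=[0.7178, 0.3501, -0.6018] o=[0.4326, 0.2110, 0.2565] → [0.1900, -0.3416, 0.0279, 0.7178, 0.3501, -0.6018]
J4: z=[-0.6257, -0.0549, -0.7782] o=[0.3196, 0.5570, 0.3230] → [-0.3485, 0.4346, 0.2495, -0.6257, -0.0549, -0.7782]
J5: z=[-0.7333, 0.3817, 0.5627] o=[0.2344, 0.2617, 0.4123] → [0.2504, 0.3570, 0.0842, -0.7333, 0.3817, 0.5627]
J6: z=[-0.0951, -0.8770, 0.4709] o=[0.3276, 0.3931, 0.6757] → [-0.0858, -0.0251, -0.0641, -0.0951, -0.8770, 0.4709]
q̇ = J⁺·V = [0.9020, 0.1350, 0.7920, 0.7200, 0.8920, 0.2020]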